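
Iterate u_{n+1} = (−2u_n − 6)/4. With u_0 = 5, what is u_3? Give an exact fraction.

u_1 = (−2·5 − 6)/4 = −4.
u_2 = (−2·(−4) − 6)/4 = 1/2.
u_3 = (−2·(1/2) − 6)/4 = −7/4.

−7/4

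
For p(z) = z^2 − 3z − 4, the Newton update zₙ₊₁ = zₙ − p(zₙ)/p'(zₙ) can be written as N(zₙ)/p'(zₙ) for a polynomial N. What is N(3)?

13

p'(z) = 2z − 3.
N(z) = z·p'(z) − p(z) = z·(2z − 3) − (z^2 − 3z − 4) = z^2 + 4.
N(3) = 13.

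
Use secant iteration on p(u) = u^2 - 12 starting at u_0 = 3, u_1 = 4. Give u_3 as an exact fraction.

45/13

p(3) = -3, p(4) = 4. u_2 = 4 - 4·(4 - 3)/(4 - (-3)) = 24/7.
p(4) = 4, p(24/7) = -12/49. u_3 = (24/7) - (-12/49)·((24/7) - 4)/((-12/49) - 4) = 45/13.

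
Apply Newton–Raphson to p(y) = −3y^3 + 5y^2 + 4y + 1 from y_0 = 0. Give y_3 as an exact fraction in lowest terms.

p'(y) = −9y^2 + 10y + 4.
p(0) = 1, p'(0) = 4, so y_1 = 0 − 1/4 = −1/4.
p(−1/4) = 23/64, p'(−1/4) = 15/16, so y_2 = (−1/4) − (23/64)/(15/16) = −19/30.
p(−19/30) = 3703/3000, p'(−19/30) = −1783/300, so y_3 = (−19/30) − (3703/3000)/(−1783/300) = −11384/26745.

−11384/26745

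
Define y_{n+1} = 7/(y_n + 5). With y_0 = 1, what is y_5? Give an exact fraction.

9758/8559

y_1 = 7/(1 + 5) = 7/6.
y_2 = 7/(7/6 + 5) = 42/37.
y_3 = 7/(42/37 + 5) = 259/227.
y_4 = 7/(259/227 + 5) = 1589/1394.
y_5 = 7/(1589/1394 + 5) = 9758/8559.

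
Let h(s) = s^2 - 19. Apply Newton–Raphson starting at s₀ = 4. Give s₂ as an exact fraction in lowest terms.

2441/560

h'(s) = 2s.
h(4) = -3, h'(4) = 8, so s₁ = 4 - (-3)/8 = 35/8.
h(35/8) = 9/64, h'(35/8) = 35/4, so s₂ = (35/8) - (9/64)/(35/4) = 2441/560.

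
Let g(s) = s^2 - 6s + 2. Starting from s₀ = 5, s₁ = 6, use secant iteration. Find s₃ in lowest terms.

g(5) = -3, g(6) = 2. s₂ = 6 - 2·(6 - 5)/(2 - (-3)) = 28/5.
g(6) = 2, g(28/5) = -6/25. s₃ = (28/5) - (-6/25)·((28/5) - 6)/((-6/25) - 2) = 79/14.

79/14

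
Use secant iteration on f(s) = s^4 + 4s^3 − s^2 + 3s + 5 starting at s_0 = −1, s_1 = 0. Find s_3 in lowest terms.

f(−1) = −2, f(0) = 5. s_2 = 0 − 5·(0 − (−1))/(5 − (−2)) = −5/7.
f(0) = 5, f(−5/7) = 2760/2401. s_3 = (−5/7) − (2760/2401)·((−5/7) − 0)/((2760/2401) − 5) = −1715/1849.

−1715/1849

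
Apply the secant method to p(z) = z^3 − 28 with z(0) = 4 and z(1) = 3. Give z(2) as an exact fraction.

112/37

p(4) = 36, p(3) = −1. z(2) = 3 − (−1)·(3 − 4)/((−1) − 36) = 112/37.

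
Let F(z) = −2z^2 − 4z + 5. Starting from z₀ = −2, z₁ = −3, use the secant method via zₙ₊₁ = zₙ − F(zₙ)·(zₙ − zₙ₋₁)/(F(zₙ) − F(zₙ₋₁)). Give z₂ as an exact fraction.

−17/6

F(−2) = 5, F(−3) = −1. z₂ = (−3) − (−1)·((−3) − (−2))/((−1) − 5) = −17/6.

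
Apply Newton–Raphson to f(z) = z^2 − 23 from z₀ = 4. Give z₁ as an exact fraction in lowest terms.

f'(z) = 2z.
f(4) = −7, f'(4) = 8, so z₁ = 4 − (−7)/8 = 39/8.

39/8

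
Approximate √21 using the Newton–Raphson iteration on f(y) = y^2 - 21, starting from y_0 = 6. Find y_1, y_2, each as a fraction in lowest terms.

f'(y) = 2y.
f(6) = 15, f'(6) = 12, so y_1 = 6 - 15/12 = 19/4.
f(19/4) = 25/16, f'(19/4) = 19/2, so y_2 = (19/4) - (25/16)/(19/2) = 697/152.

y_1 = 19/4, y_2 = 697/152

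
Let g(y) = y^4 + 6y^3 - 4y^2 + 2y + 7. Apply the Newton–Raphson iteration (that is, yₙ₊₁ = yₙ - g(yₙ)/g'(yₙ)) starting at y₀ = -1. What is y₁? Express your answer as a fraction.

-5/6

g'(y) = 4y^3 + 18y^2 - 8y + 2.
g(-1) = -4, g'(-1) = 24, so y₁ = (-1) - (-4)/24 = -5/6.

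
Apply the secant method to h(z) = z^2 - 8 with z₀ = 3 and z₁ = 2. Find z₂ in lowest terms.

h(3) = 1, h(2) = -4. z₂ = 2 - (-4)·(2 - 3)/((-4) - 1) = 14/5.

14/5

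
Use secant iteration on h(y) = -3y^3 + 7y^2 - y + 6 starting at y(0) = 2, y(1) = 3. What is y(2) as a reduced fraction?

h(2) = 8, h(3) = -15. y(2) = 3 - (-15)·(3 - 2)/((-15) - 8) = 54/23.

54/23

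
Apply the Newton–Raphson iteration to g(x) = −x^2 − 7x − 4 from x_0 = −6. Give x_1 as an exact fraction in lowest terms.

−32/5

g'(x) = −2x − 7.
g(−6) = 2, g'(−6) = 5, so x_1 = (−6) − 2/5 = −32/5.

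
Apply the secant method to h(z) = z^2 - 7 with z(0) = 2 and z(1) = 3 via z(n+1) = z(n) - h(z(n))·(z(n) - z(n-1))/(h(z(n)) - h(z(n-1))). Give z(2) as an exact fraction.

h(2) = -3, h(3) = 2. z(2) = 3 - 2·(3 - 2)/(2 - (-3)) = 13/5.

13/5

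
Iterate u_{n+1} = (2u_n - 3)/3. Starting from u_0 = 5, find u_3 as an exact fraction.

-17/27

u_1 = (2·5 - 3)/3 = 7/3.
u_2 = (2·(7/3) - 3)/3 = 5/9.
u_3 = (2·(5/9) - 3)/3 = -17/27.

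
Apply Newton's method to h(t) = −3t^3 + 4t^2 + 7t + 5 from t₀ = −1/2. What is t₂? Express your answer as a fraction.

−335/118

h'(t) = −9t^2 + 8t + 7.
h(−1/2) = 23/8, h'(−1/2) = 3/4, so t₁ = (−1/2) − (23/8)/(3/4) = −13/3.
h(−13/3) = 2645/9, h'(−13/3) = −590/3, so t₂ = (−13/3) − (2645/9)/(−590/3) = −335/118.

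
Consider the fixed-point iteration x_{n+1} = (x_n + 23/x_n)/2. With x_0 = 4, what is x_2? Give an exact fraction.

x_1 = (4 + 23/4)/2 = 39/8.
x_2 = (39/8 + 23/(39/8))/2 = 2993/624.

2993/624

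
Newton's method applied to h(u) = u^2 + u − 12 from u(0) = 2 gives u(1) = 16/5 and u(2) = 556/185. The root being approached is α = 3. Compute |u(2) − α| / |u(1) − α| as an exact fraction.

u(1) − α = 16/5 − 3 = 1/5, so |u(1) − α| = 1/5.
u(2) − α = 556/185 − 3 = 1/185, so |u(2) − α| = 1/185.
Ratio = (1/185) / (1/5) = 1/37.

1/37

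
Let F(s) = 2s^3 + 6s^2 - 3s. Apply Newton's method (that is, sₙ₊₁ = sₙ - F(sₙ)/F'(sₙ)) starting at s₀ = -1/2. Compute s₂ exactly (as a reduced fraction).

-328/15165

F'(s) = 6s^2 + 12s - 3.
F(-1/2) = 11/4, F'(-1/2) = -15/2, so s₁ = (-1/2) - (11/4)/(-15/2) = -2/15.
F(-2/15) = 1694/3375, F'(-2/15) = -337/75, so s₂ = (-2/15) - (1694/3375)/(-337/75) = -328/15165.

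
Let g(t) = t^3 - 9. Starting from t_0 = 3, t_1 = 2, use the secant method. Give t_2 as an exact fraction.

39/19

g(3) = 18, g(2) = -1. t_2 = 2 - (-1)·(2 - 3)/((-1) - 18) = 39/19.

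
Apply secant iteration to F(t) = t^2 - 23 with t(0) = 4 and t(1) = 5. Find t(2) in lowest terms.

F(4) = -7, F(5) = 2. t(2) = 5 - 2·(5 - 4)/(2 - (-7)) = 43/9.

43/9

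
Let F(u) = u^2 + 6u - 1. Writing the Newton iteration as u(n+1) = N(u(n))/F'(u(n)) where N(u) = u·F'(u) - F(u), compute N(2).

5

F'(u) = 2u + 6.
N(u) = u·F'(u) - F(u) = u·(2u + 6) - (u^2 + 6u - 1) = u^2 + 1.
N(2) = 5.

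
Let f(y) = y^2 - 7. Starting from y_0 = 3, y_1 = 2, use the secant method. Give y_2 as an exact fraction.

f(3) = 2, f(2) = -3. y_2 = 2 - (-3)·(2 - 3)/((-3) - 2) = 13/5.

13/5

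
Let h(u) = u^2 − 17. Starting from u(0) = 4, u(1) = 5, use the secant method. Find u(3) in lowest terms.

h(4) = −1, h(5) = 8. u(2) = 5 − 8·(5 − 4)/(8 − (−1)) = 37/9.
h(5) = 8, h(37/9) = −8/81. u(3) = (37/9) − (−8/81)·((37/9) − 5)/((−8/81) − 8) = 169/41.

169/41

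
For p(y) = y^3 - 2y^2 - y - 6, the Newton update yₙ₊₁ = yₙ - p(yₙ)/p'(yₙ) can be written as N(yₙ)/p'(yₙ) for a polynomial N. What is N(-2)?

p'(y) = 3y^2 - 4y - 1.
N(y) = y·p'(y) - p(y) = y·(3y^2 - 4y - 1) - (y^3 - 2y^2 - y - 6) = 2y^3 - 2y^2 + 6.
N(-2) = -18.

-18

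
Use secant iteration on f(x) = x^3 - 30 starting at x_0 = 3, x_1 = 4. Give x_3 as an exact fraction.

80271/25886

f(3) = -3, f(4) = 34. x_2 = 4 - 34·(4 - 3)/(34 - (-3)) = 114/37.
f(4) = 34, f(114/37) = -38046/50653. x_3 = (114/37) - (-38046/50653)·((114/37) - 4)/((-38046/50653) - 34) = 80271/25886.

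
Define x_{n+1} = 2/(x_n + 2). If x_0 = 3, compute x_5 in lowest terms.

46/63

x_1 = 2/(3 + 2) = 2/5.
x_2 = 2/(2/5 + 2) = 5/6.
x_3 = 2/(5/6 + 2) = 12/17.
x_4 = 2/(12/17 + 2) = 17/23.
x_5 = 2/(17/23 + 2) = 46/63.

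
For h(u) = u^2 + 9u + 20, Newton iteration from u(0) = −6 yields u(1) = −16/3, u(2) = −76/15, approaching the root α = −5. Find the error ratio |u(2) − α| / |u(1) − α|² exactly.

u(1) − α = −16/3 − (−5) = −16/3 + 5 = −1/3, so |u(1) − α| = 1/3.
u(2) − α = −76/15 − (−5) = −76/15 + 5 = −1/15, so |u(2) − α| = 1/15.
|u(1) − α|² = 1/9.
Ratio = (1/15) / (1/9) = 3/5.

3/5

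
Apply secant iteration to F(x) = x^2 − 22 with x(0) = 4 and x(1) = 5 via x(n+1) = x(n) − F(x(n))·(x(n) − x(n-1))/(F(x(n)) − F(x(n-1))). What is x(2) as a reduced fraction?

14/3

F(4) = −6, F(5) = 3. x(2) = 5 − 3·(5 − 4)/(3 − (−6)) = 14/3.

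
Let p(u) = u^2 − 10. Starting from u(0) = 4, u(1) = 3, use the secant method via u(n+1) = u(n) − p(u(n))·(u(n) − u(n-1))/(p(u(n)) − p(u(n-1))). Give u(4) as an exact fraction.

3001/949

p(4) = 6, p(3) = −1. u(2) = 3 − (−1)·(3 − 4)/((−1) − 6) = 22/7.
p(3) = −1, p(22/7) = −6/49. u(3) = (22/7) − (−6/49)·((22/7) − 3)/((−6/49) − (−1)) = 136/43.
p(22/7) = −6/49, p(136/43) = 6/1849. u(4) = (136/43) − (6/1849)·((136/43) − (22/7))/((6/1849) − (−6/49)) = 3001/949.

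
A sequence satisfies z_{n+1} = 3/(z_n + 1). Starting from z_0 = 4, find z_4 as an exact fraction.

z_1 = 3/(4 + 1) = 3/5.
z_2 = 3/(3/5 + 1) = 15/8.
z_3 = 3/(15/8 + 1) = 24/23.
z_4 = 3/(24/23 + 1) = 69/47.

69/47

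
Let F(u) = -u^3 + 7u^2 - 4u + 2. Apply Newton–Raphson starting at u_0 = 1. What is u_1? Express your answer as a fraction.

3/7

F'(u) = -3u^2 + 14u - 4.
F(1) = 4, F'(1) = 7, so u_1 = 1 - 4/7 = 3/7.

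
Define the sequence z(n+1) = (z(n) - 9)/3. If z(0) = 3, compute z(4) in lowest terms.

-119/27

z(1) = (3 - 9)/3 = -2.
z(2) = ((-2) - 9)/3 = -11/3.
z(3) = ((-11/3) - 9)/3 = -38/9.
z(4) = ((-38/9) - 9)/3 = -119/27.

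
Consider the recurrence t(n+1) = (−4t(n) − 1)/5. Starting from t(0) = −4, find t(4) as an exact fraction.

−213/125

t(1) = (−4·(−4) − 1)/5 = 3.
t(2) = (−4·3 − 1)/5 = −13/5.
t(3) = (−4·(−13/5) − 1)/5 = 47/25.
t(4) = (−4·(47/25) − 1)/5 = −213/125.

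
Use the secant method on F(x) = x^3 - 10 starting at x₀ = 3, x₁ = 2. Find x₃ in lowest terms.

4925/2282

F(3) = 17, F(2) = -2. x₂ = 2 - (-2)·(2 - 3)/((-2) - 17) = 40/19.
F(2) = -2, F(40/19) = -4590/6859. x₃ = (40/19) - (-4590/6859)·((40/19) - 2)/((-4590/6859) - (-2)) = 4925/2282.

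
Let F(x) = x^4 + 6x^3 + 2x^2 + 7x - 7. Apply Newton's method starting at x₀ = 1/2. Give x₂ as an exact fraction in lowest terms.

F'(x) = 4x^3 + 18x^2 + 4x + 7.
F(1/2) = -35/16, F'(1/2) = 14, so x₁ = (1/2) - (-35/16)/14 = 21/32.
F(21/32) = 352625/1048576, F'(21/32) = 151613/8192, so x₂ = (21/32) - (352625/1048576)/(151613/8192) = 1768981/2772352.

1768981/2772352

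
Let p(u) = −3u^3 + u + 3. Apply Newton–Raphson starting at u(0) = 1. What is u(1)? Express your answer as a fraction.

9/8

p'(u) = −9u^2 + 1.
p(1) = 1, p'(1) = −8, so u(1) = 1 − 1/(−8) = 9/8.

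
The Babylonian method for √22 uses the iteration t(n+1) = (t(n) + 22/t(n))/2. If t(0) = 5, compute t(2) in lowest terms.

4409/940

t(1) = (5 + 22/5)/2 = 47/10.
t(2) = (47/10 + 22/(47/10))/2 = 4409/940.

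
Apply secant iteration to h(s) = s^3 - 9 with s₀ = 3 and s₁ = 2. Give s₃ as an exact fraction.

9255/4447

h(3) = 18, h(2) = -1. s₂ = 2 - (-1)·(2 - 3)/((-1) - 18) = 39/19.
h(2) = -1, h(39/19) = -2412/6859. s₃ = (39/19) - (-2412/6859)·((39/19) - 2)/((-2412/6859) - (-1)) = 9255/4447.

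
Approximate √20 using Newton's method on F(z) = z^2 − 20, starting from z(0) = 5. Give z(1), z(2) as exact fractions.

z(1) = 9/2, z(2) = 161/36

F'(z) = 2z.
F(5) = 5, F'(5) = 10, so z(1) = 5 − 5/10 = 9/2.
F(9/2) = 1/4, F'(9/2) = 9, so z(2) = (9/2) − (1/4)/9 = 161/36.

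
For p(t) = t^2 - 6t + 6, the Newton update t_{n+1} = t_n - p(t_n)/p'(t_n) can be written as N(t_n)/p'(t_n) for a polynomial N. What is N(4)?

10

p'(t) = 2t - 6.
N(t) = t·p'(t) - p(t) = t·(2t - 6) - (t^2 - 6t + 6) = t^2 - 6.
N(4) = 10.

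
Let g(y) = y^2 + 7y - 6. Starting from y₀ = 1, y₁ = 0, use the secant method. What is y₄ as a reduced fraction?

g(1) = 2, g(0) = -6. y₂ = 0 - (-6)·(0 - 1)/((-6) - 2) = 3/4.
g(0) = -6, g(3/4) = -3/16. y₃ = (3/4) - (-3/16)·((3/4) - 0)/((-3/16) - (-6)) = 24/31.
g(3/4) = -3/16, g(24/31) = 18/961. y₄ = (24/31) - (18/961)·((24/31) - (3/4))/((18/961) - (-3/16)) = 816/1057.

816/1057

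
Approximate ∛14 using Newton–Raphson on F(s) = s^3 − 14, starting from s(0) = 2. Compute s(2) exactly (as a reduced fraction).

181/75

F'(s) = 3s^2.
F(2) = −6, F'(2) = 12, so s(1) = 2 − (−6)/12 = 5/2.
F(5/2) = 13/8, F'(5/2) = 75/4, so s(2) = (5/2) − (13/8)/(75/4) = 181/75.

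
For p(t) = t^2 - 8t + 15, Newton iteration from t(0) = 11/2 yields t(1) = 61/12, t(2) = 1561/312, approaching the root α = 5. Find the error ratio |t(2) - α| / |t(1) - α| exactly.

1/26

t(1) - α = 61/12 - 5 = 1/12, so |t(1) - α| = 1/12.
t(2) - α = 1561/312 - 5 = 1/312, so |t(2) - α| = 1/312.
Ratio = (1/312) / (1/12) = 1/26.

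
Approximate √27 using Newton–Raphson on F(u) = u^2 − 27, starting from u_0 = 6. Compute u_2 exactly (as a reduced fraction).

F'(u) = 2u.
F(6) = 9, F'(6) = 12, so u_1 = 6 − 9/12 = 21/4.
F(21/4) = 9/16, F'(21/4) = 21/2, so u_2 = (21/4) − (9/16)/(21/2) = 291/56.

291/56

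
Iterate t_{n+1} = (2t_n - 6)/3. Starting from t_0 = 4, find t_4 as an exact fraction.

-326/81

t_1 = (2·4 - 6)/3 = 2/3.
t_2 = (2·(2/3) - 6)/3 = -14/9.
t_3 = (2·(-14/9) - 6)/3 = -82/27.
t_4 = (2·(-82/27) - 6)/3 = -326/81.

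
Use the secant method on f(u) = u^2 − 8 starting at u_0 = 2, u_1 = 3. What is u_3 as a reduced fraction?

82/29

f(2) = −4, f(3) = 1. u_2 = 3 − 1·(3 − 2)/(1 − (−4)) = 14/5.
f(3) = 1, f(14/5) = −4/25. u_3 = (14/5) − (−4/25)·((14/5) − 3)/((−4/25) − 1) = 82/29.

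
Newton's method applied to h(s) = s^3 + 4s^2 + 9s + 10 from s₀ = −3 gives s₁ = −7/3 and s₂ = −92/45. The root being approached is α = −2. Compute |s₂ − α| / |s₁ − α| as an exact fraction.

2/15

s₁ − α = −7/3 − (−2) = −7/3 + 2 = −1/3, so |s₁ − α| = 1/3.
s₂ − α = −92/45 − (−2) = −92/45 + 2 = −2/45, so |s₂ − α| = 2/45.
Ratio = (2/45) / (1/3) = 2/15.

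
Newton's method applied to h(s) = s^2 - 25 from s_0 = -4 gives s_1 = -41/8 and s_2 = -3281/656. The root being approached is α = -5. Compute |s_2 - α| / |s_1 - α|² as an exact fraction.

s_1 - α = -41/8 - (-5) = -41/8 + 5 = -1/8, so |s_1 - α| = 1/8.
s_2 - α = -3281/656 - (-5) = -3281/656 + 5 = -1/656, so |s_2 - α| = 1/656.
|s_1 - α|² = 1/64.
Ratio = (1/656) / (1/64) = 4/41.

4/41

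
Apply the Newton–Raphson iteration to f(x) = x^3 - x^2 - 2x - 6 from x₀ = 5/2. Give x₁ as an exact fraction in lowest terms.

f'(x) = 3x^2 - 2x - 2.
f(5/2) = -13/8, f'(5/2) = 47/4, so x₁ = (5/2) - (-13/8)/(47/4) = 124/47.

124/47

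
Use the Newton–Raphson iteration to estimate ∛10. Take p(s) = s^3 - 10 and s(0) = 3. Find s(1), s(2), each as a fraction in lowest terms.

p'(s) = 3s^2.
p(3) = 17, p'(3) = 27, so s(1) = 3 - 17/27 = 64/27.
p(64/27) = 65314/19683, p'(64/27) = 4096/243, so s(2) = (64/27) - (65314/19683)/(4096/243) = 360559/165888.

s(1) = 64/27, s(2) = 360559/165888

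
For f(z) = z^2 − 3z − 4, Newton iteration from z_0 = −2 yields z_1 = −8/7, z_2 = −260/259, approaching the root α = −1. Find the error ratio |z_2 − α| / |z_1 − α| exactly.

z_1 − α = −8/7 − (−1) = −8/7 + 1 = −1/7, so |z_1 − α| = 1/7.
z_2 − α = −260/259 − (−1) = −260/259 + 1 = −1/259, so |z_2 − α| = 1/259.
Ratio = (1/259) / (1/7) = 1/37.

1/37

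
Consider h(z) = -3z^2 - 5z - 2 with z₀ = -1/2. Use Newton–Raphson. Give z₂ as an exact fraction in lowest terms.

h'(z) = -6z - 5.
h(-1/2) = -1/4, h'(-1/2) = -2, so z₁ = (-1/2) - (-1/4)/(-2) = -5/8.
h(-5/8) = -3/64, h'(-5/8) = -5/4, so z₂ = (-5/8) - (-3/64)/(-5/4) = -53/80.

-53/80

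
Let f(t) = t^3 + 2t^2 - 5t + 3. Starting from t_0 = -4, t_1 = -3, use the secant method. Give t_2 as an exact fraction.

-7/2

f(-4) = -9, f(-3) = 9. t_2 = (-3) - 9·((-3) - (-4))/(9 - (-9)) = -7/2.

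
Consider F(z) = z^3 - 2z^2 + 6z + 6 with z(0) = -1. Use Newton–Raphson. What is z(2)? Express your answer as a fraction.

F'(z) = 3z^2 - 4z + 6.
F(-1) = -3, F'(-1) = 13, so z(1) = (-1) - (-3)/13 = -10/13.
F(-10/13) = -558/2197, F'(-10/13) = 1834/169, so z(2) = (-10/13) - (-558/2197)/(1834/169) = -8891/11921.

-8891/11921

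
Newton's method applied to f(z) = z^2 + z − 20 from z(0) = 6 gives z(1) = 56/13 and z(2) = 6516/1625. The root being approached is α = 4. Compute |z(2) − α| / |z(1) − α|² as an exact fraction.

z(1) − α = 56/13 − 4 = 4/13, so |z(1) − α| = 4/13.
z(2) − α = 6516/1625 − 4 = 16/1625, so |z(2) − α| = 16/1625.
|z(1) − α|² = 16/169.
Ratio = (16/1625) / (16/169) = 13/125.

13/125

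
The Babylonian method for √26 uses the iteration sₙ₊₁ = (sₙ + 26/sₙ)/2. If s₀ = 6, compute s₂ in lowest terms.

s₁ = (6 + 26/6)/2 = 31/6.
s₂ = (31/6 + 26/(31/6))/2 = 1897/372.

1897/372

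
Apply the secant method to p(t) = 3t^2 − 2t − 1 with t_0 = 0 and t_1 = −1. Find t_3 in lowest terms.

−2/7

p(0) = −1, p(−1) = 4. t_2 = (−1) − 4·((−1) − 0)/(4 − (−1)) = −1/5.
p(−1) = 4, p(−1/5) = −12/25. t_3 = (−1/5) − (−12/25)·((−1/5) − (−1))/((−12/25) − 4) = −2/7.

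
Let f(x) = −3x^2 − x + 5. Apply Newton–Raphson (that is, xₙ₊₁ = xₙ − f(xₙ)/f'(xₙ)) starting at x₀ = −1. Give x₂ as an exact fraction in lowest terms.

−317/215

f'(x) = −6x − 1.
f(−1) = 3, f'(−1) = 5, so x₁ = (−1) − 3/5 = −8/5.
f(−8/5) = −27/25, f'(−8/5) = 43/5, so x₂ = (−8/5) − (−27/25)/(43/5) = −317/215.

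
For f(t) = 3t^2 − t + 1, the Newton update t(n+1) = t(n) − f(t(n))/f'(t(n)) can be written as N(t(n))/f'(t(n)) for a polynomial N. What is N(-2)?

11

f'(t) = 6t − 1.
N(t) = t·f'(t) − f(t) = t·(6t − 1) − (3t^2 − t + 1) = 3t^2 − 1.
N(-2) = 11.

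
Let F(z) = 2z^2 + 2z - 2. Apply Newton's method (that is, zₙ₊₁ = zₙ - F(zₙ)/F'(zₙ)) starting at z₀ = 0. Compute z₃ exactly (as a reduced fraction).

F'(z) = 4z + 2.
F(0) = -2, F'(0) = 2, so z₁ = 0 - (-2)/2 = 1.
F(1) = 2, F'(1) = 6, so z₂ = 1 - 2/6 = 2/3.
F(2/3) = 2/9, F'(2/3) = 14/3, so z₃ = (2/3) - (2/9)/(14/3) = 13/21.

13/21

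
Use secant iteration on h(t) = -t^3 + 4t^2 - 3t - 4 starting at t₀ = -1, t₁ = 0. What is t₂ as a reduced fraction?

h(-1) = 4, h(0) = -4. t₂ = 0 - (-4)·(0 - (-1))/((-4) - 4) = -1/2.

-1/2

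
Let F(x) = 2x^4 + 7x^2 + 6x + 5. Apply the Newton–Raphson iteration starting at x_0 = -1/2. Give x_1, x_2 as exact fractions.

x_1 = 23/16, x_2 = 1149667/1634752

F'(x) = 8x^3 + 14x + 6.
F(-1/2) = 31/8, F'(-1/2) = -2, so x_1 = (-1/2) - (31/8)/(-2) = 23/16.
F(23/16) = 1200289/32768, F'(23/16) = 25543/512, so x_2 = (23/16) - (1200289/32768)/(25543/512) = 1149667/1634752.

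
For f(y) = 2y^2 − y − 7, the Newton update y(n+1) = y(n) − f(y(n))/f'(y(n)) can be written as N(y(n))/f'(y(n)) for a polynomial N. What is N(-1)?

f'(y) = 4y − 1.
N(y) = y·f'(y) − f(y) = y·(4y − 1) − (2y^2 − y − 7) = 2y^2 + 7.
N(-1) = 9.

9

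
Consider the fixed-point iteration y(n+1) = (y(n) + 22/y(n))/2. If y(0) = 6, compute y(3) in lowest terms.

5330977/1136568

y(1) = (6 + 22/6)/2 = 29/6.
y(2) = (29/6 + 22/(29/6))/2 = 1633/348.
y(3) = (1633/348 + 22/(1633/348))/2 = 5330977/1136568.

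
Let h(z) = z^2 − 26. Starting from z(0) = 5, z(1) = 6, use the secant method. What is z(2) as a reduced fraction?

56/11

h(5) = −1, h(6) = 10. z(2) = 6 − 10·(6 − 5)/(10 − (−1)) = 56/11.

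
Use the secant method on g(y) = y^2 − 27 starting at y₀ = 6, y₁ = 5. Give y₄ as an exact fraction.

11073/2131

g(6) = 9, g(5) = −2. y₂ = 5 − (−2)·(5 − 6)/((−2) − 9) = 57/11.
g(5) = −2, g(57/11) = −18/121. y₃ = (57/11) − (−18/121)·((57/11) − 5)/((−18/121) − (−2)) = 291/56.
g(57/11) = −18/121, g(291/56) = 9/3136. y₄ = (291/56) − (9/3136)·((291/56) − (57/11))/((9/3136) − (−18/121)) = 11073/2131.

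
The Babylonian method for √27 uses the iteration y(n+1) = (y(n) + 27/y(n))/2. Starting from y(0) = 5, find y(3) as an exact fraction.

y(1) = (5 + 27/5)/2 = 26/5.
y(2) = (26/5 + 27/(26/5))/2 = 1351/260.
y(3) = (1351/260 + 27/(1351/260))/2 = 3650401/702520.

3650401/702520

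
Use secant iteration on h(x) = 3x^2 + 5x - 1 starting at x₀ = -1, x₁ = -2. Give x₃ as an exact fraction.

-46/25

h(-1) = -3, h(-2) = 1. x₂ = (-2) - 1·((-2) - (-1))/(1 - (-3)) = -7/4.
h(-2) = 1, h(-7/4) = -9/16. x₃ = (-7/4) - (-9/16)·((-7/4) - (-2))/((-9/16) - 1) = -46/25.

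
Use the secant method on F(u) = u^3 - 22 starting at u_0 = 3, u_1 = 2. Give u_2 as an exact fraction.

F(3) = 5, F(2) = -14. u_2 = 2 - (-14)·(2 - 3)/((-14) - 5) = 52/19.

52/19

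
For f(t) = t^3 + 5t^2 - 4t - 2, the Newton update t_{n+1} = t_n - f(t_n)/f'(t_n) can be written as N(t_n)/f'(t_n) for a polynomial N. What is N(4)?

210

f'(t) = 3t^2 + 10t - 4.
N(t) = t·f'(t) - f(t) = t·(3t^2 + 10t - 4) - (t^3 + 5t^2 - 4t - 2) = 2t^3 + 5t^2 + 2.
N(4) = 210.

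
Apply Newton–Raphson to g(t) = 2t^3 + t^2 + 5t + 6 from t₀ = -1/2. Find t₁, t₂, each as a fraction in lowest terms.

t₁ = -25/22, t₂ = -18773/18590

g'(t) = 6t^2 + 2t + 5.
g(-1/2) = 7/2, g'(-1/2) = 11/2, so t₁ = (-1/2) - (7/2)/(11/2) = -25/22.
g(-25/22) = -1764/1331, g'(-25/22) = 2535/242, so t₂ = (-25/22) - (-1764/1331)/(2535/242) = -18773/18590.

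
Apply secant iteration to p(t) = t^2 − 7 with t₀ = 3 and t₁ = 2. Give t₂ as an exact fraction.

p(3) = 2, p(2) = −3. t₂ = 2 − (−3)·(2 − 3)/((−3) − 2) = 13/5.

13/5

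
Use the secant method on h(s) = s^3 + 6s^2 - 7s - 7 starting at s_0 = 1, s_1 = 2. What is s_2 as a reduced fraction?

25/18

h(1) = -7, h(2) = 11. s_2 = 2 - 11·(2 - 1)/(11 - (-7)) = 25/18.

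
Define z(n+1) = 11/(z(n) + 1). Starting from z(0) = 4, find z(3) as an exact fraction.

176/71

z(1) = 11/(4 + 1) = 11/5.
z(2) = 11/(11/5 + 1) = 55/16.
z(3) = 11/(55/16 + 1) = 176/71.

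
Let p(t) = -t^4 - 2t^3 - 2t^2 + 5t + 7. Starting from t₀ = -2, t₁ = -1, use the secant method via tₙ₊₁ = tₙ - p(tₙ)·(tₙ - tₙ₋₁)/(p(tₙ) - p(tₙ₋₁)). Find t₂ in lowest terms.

p(-2) = -11, p(-1) = 1. t₂ = (-1) - 1·((-1) - (-2))/(1 - (-11)) = -13/12.

-13/12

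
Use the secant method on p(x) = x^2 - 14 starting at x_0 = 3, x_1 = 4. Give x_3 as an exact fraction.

101/27

p(3) = -5, p(4) = 2. x_2 = 4 - 2·(4 - 3)/(2 - (-5)) = 26/7.
p(4) = 2, p(26/7) = -10/49. x_3 = (26/7) - (-10/49)·((26/7) - 4)/((-10/49) - 2) = 101/27.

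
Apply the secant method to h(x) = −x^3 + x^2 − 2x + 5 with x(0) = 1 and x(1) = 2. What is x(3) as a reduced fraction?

h(1) = 3, h(2) = −3. x(2) = 2 − (−3)·(2 − 1)/((−3) − 3) = 3/2.
h(2) = −3, h(3/2) = 7/8. x(3) = (3/2) − (7/8)·((3/2) − 2)/((7/8) − (−3)) = 50/31.

50/31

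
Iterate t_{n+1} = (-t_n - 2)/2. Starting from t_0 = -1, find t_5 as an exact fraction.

-21/32

t_1 = (-(-1) - 2)/2 = -1/2.
t_2 = (-(-1/2) - 2)/2 = -3/4.
t_3 = (-(-3/4) - 2)/2 = -5/8.
t_4 = (-(-5/8) - 2)/2 = -11/16.
t_5 = (-(-11/16) - 2)/2 = -21/32.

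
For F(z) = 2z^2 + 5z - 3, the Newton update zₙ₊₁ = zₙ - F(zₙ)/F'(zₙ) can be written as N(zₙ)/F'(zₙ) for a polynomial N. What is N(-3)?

F'(z) = 4z + 5.
N(z) = z·F'(z) - F(z) = z·(4z + 5) - (2z^2 + 5z - 3) = 2z^2 + 3.
N(-3) = 21.

21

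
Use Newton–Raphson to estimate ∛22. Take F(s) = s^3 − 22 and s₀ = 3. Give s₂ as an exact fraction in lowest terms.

655489/233928

F'(s) = 3s^2.
F(3) = 5, F'(3) = 27, so s₁ = 3 − 5/27 = 76/27.
F(76/27) = 5950/19683, F'(76/27) = 5776/243, so s₂ = (76/27) − (5950/19683)/(5776/243) = 655489/233928.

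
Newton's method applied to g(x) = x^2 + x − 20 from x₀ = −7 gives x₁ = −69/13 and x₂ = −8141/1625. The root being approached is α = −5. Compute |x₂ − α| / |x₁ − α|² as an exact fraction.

x₁ − α = −69/13 − (−5) = −69/13 + 5 = −4/13, so |x₁ − α| = 4/13.
x₂ − α = −8141/1625 − (−5) = −8141/1625 + 5 = −16/1625, so |x₂ − α| = 16/1625.
|x₁ − α|² = 16/169.
Ratio = (16/1625) / (16/169) = 13/125.

13/125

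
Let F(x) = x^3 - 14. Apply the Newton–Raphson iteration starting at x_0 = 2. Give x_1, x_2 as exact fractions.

F'(x) = 3x^2.
F(2) = -6, F'(2) = 12, so x_1 = 2 - (-6)/12 = 5/2.
F(5/2) = 13/8, F'(5/2) = 75/4, so x_2 = (5/2) - (13/8)/(75/4) = 181/75.

x_1 = 5/2, x_2 = 181/75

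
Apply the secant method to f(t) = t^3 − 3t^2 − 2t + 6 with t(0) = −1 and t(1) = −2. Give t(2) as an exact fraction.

−9/7

f(−1) = 4, f(−2) = −10. t(2) = (−2) − (−10)·((−2) − (−1))/((−10) − 4) = −9/7.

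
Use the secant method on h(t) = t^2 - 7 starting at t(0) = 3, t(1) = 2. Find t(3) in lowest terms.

h(3) = 2, h(2) = -3. t(2) = 2 - (-3)·(2 - 3)/((-3) - 2) = 13/5.
h(2) = -3, h(13/5) = -6/25. t(3) = (13/5) - (-6/25)·((13/5) - 2)/((-6/25) - (-3)) = 61/23.

61/23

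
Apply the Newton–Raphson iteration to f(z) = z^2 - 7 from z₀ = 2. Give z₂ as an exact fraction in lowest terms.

f'(z) = 2z.
f(2) = -3, f'(2) = 4, so z₁ = 2 - (-3)/4 = 11/4.
f(11/4) = 9/16, f'(11/4) = 11/2, so z₂ = (11/4) - (9/16)/(11/2) = 233/88.

233/88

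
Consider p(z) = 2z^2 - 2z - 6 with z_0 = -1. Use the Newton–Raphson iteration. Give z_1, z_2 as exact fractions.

p'(z) = 4z - 2.
p(-1) = -2, p'(-1) = -6, so z_1 = (-1) - (-2)/(-6) = -4/3.
p(-4/3) = 2/9, p'(-4/3) = -22/3, so z_2 = (-4/3) - (2/9)/(-22/3) = -43/33.

z_1 = -4/3, z_2 = -43/33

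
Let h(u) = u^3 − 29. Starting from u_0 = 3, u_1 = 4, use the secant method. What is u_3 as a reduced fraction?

h(3) = −2, h(4) = 35. u_2 = 4 − 35·(4 − 3)/(35 − (−2)) = 113/37.
h(4) = 35, h(113/37) = −26040/50653. u_3 = (113/37) − (−26040/50653)·((113/37) − 4)/((−26040/50653) − 35) = 157673/51397.

157673/51397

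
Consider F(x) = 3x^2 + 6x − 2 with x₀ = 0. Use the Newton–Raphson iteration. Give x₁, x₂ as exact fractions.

F'(x) = 6x + 6.
F(0) = −2, F'(0) = 6, so x₁ = 0 − (−2)/6 = 1/3.
F(1/3) = 1/3, F'(1/3) = 8, so x₂ = (1/3) − (1/3)/8 = 7/24.

x₁ = 1/3, x₂ = 7/24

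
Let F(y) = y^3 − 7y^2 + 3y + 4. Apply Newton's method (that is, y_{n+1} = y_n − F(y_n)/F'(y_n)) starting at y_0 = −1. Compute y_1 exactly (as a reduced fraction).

F'(y) = 3y^2 − 14y + 3.
F(−1) = −7, F'(−1) = 20, so y_1 = (−1) − (−7)/20 = −13/20.

−13/20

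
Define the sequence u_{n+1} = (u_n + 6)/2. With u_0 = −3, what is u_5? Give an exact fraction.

183/32

u_1 = ((−3) + 6)/2 = 3/2.
u_2 = ((3/2) + 6)/2 = 15/4.
u_3 = ((15/4) + 6)/2 = 39/8.
u_4 = ((39/8) + 6)/2 = 87/16.
u_5 = ((87/16) + 6)/2 = 183/32.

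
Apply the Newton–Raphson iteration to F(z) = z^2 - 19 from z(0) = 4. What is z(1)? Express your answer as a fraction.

F'(z) = 2z.
F(4) = -3, F'(4) = 8, so z(1) = 4 - (-3)/8 = 35/8.

35/8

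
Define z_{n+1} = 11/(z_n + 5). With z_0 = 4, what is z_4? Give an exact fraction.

z_1 = 11/(4 + 5) = 11/9.
z_2 = 11/(11/9 + 5) = 99/56.
z_3 = 11/(99/56 + 5) = 616/379.
z_4 = 11/(616/379 + 5) = 4169/2511.

4169/2511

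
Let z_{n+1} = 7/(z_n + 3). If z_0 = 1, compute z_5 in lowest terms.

2716/1759

z_1 = 7/(1 + 3) = 7/4.
z_2 = 7/(7/4 + 3) = 28/19.
z_3 = 7/(28/19 + 3) = 133/85.
z_4 = 7/(133/85 + 3) = 595/388.
z_5 = 7/(595/388 + 3) = 2716/1759.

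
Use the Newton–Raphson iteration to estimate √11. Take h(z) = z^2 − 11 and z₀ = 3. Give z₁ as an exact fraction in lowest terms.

h'(z) = 2z.
h(3) = −2, h'(3) = 6, so z₁ = 3 − (−2)/6 = 10/3.

10/3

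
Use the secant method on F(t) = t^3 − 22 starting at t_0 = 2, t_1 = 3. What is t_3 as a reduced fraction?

24946/8917

F(2) = −14, F(3) = 5. t_2 = 3 − 5·(3 − 2)/(5 − (−14)) = 52/19.
F(3) = 5, F(52/19) = −10290/6859. t_3 = (52/19) − (−10290/6859)·((52/19) − 3)/((−10290/6859) − 5) = 24946/8917.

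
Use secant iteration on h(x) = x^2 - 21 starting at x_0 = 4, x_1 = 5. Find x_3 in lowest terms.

h(4) = -5, h(5) = 4. x_2 = 5 - 4·(5 - 4)/(4 - (-5)) = 41/9.
h(5) = 4, h(41/9) = -20/81. x_3 = (41/9) - (-20/81)·((41/9) - 5)/((-20/81) - 4) = 197/43.

197/43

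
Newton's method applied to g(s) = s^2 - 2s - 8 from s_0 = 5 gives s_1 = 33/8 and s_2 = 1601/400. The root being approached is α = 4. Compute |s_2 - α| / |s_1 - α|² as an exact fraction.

s_1 - α = 33/8 - 4 = 1/8, so |s_1 - α| = 1/8.
s_2 - α = 1601/400 - 4 = 1/400, so |s_2 - α| = 1/400.
|s_1 - α|² = 1/64.
Ratio = (1/400) / (1/64) = 4/25.

4/25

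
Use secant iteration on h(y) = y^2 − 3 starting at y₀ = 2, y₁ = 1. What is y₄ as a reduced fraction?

h(2) = 1, h(1) = −2. y₂ = 1 − (−2)·(1 − 2)/((−2) − 1) = 5/3.
h(1) = −2, h(5/3) = −2/9. y₃ = (5/3) − (−2/9)·((5/3) − 1)/((−2/9) − (−2)) = 7/4.
h(5/3) = −2/9, h(7/4) = 1/16. y₄ = (7/4) − (1/16)·((7/4) − (5/3))/((1/16) − (−2/9)) = 71/41.

71/41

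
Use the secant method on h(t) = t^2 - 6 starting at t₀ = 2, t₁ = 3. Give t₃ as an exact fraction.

22/9

h(2) = -2, h(3) = 3. t₂ = 3 - 3·(3 - 2)/(3 - (-2)) = 12/5.
h(3) = 3, h(12/5) = -6/25. t₃ = (12/5) - (-6/25)·((12/5) - 3)/((-6/25) - 3) = 22/9.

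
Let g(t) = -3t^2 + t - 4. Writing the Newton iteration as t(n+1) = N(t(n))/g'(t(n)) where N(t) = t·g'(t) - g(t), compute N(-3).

-23

g'(t) = -6t + 1.
N(t) = t·g'(t) - g(t) = t·(-6t + 1) - (-3t^2 + t - 4) = -3t^2 + 4.
N(-3) = -23.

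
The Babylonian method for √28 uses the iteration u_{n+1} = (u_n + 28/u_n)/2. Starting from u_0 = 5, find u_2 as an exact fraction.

5609/1060

u_1 = (5 + 28/5)/2 = 53/10.
u_2 = (53/10 + 28/(53/10))/2 = 5609/1060.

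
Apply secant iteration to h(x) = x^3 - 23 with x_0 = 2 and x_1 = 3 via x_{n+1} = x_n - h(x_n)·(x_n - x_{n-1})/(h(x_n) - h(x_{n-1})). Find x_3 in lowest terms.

h(2) = -15, h(3) = 4. x_2 = 3 - 4·(3 - 2)/(4 - (-15)) = 53/19.
h(3) = 4, h(53/19) = -8880/6859. x_3 = (53/19) - (-8880/6859)·((53/19) - 3)/((-8880/6859) - 4) = 25793/9079.

25793/9079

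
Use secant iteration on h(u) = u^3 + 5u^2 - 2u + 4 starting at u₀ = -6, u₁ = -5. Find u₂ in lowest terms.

-92/17

h(-6) = -20, h(-5) = 14. u₂ = (-5) - 14·((-5) - (-6))/(14 - (-20)) = -92/17.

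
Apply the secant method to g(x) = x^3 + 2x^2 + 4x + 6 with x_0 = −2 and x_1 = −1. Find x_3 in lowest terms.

−58/33

g(−2) = −2, g(−1) = 3. x_2 = (−1) − 3·((−1) − (−2))/(3 − (−2)) = −8/5.
g(−1) = 3, g(−8/5) = 78/125. x_3 = (−8/5) − (78/125)·((−8/5) − (−1))/((78/125) − 3) = −58/33.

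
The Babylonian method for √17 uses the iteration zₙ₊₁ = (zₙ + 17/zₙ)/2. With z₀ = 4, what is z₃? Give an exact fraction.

9478657/2298912

z₁ = (4 + 17/4)/2 = 33/8.
z₂ = (33/8 + 17/(33/8))/2 = 2177/528.
z₃ = (2177/528 + 17/(2177/528))/2 = 9478657/2298912.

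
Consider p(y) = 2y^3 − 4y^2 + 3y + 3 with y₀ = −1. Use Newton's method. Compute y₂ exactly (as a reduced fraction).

p'(y) = 6y^2 − 8y + 3.
p(−1) = −6, p'(−1) = 17, so y₁ = (−1) − (−6)/17 = −11/17.
p(−11/17) = −5688/4913, p'(−11/17) = 3089/289, so y₂ = (−11/17) − (−5688/4913)/(3089/289) = −28291/52513.

−28291/52513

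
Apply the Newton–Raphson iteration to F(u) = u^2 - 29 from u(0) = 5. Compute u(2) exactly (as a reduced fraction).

727/135

F'(u) = 2u.
F(5) = -4, F'(5) = 10, so u(1) = 5 - (-4)/10 = 27/5.
F(27/5) = 4/25, F'(27/5) = 54/5, so u(2) = (27/5) - (4/25)/(54/5) = 727/135.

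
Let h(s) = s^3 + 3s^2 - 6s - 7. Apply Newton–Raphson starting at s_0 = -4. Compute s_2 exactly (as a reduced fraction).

h'(s) = 3s^2 + 6s - 6.
h(-4) = 1, h'(-4) = 18, so s_1 = (-4) - 1/18 = -73/18.
h(-73/18) = -163/5832, h'(-73/18) = 2053/108, so s_2 = (-73/18) - (-163/5832)/(2053/108) = -224722/55431.

-224722/55431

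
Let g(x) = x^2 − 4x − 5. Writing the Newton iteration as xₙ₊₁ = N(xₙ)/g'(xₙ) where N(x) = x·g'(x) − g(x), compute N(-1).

g'(x) = 2x − 4.
N(x) = x·g'(x) − g(x) = x·(2x − 4) − (x^2 − 4x − 5) = x^2 + 5.
N(-1) = 6.

6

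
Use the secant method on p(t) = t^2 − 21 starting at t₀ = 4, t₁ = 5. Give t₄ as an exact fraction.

p(4) = −5, p(5) = 4. t₂ = 5 − 4·(5 − 4)/(4 − (−5)) = 41/9.
p(5) = 4, p(41/9) = −20/81. t₃ = (41/9) − (−20/81)·((41/9) − 5)/((−20/81) − 4) = 197/43.
p(41/9) = −20/81, p(197/43) = −20/1849. t₄ = (197/43) − (−20/1849)·((197/43) − (41/9))/((−20/1849) − (−20/81)) = 4051/884.

4051/884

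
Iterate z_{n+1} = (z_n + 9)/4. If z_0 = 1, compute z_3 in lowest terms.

z_1 = (1 + 9)/4 = 5/2.
z_2 = ((5/2) + 9)/4 = 23/8.
z_3 = ((23/8) + 9)/4 = 95/32.

95/32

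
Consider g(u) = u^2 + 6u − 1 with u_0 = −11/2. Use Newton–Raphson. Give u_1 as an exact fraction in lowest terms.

−25/4

g'(u) = 2u + 6.
g(−11/2) = −15/4, g'(−11/2) = −5, so u_1 = (−11/2) − (−15/4)/(−5) = −25/4.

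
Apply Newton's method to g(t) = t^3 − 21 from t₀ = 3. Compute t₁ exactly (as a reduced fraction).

25/9

g'(t) = 3t^2.
g(3) = 6, g'(3) = 27, so t₁ = 3 − 6/27 = 25/9.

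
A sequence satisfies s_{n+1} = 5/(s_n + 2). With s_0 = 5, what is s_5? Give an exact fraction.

1205/847

s_1 = 5/(5 + 2) = 5/7.
s_2 = 5/(5/7 + 2) = 35/19.
s_3 = 5/(35/19 + 2) = 95/73.
s_4 = 5/(95/73 + 2) = 365/241.
s_5 = 5/(365/241 + 2) = 1205/847.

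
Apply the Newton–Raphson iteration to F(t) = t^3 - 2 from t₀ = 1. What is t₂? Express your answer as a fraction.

91/72

F'(t) = 3t^2.
F(1) = -1, F'(1) = 3, so t₁ = 1 - (-1)/3 = 4/3.
F(4/3) = 10/27, F'(4/3) = 16/3, so t₂ = (4/3) - (10/27)/(16/3) = 91/72.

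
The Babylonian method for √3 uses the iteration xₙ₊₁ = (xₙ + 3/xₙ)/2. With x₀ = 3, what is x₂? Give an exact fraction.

7/4

x₁ = (3 + 3/3)/2 = 2.
x₂ = (2 + 3/2)/2 = 7/4.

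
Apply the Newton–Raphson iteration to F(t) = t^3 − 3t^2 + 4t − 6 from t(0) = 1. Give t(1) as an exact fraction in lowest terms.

5

F'(t) = 3t^2 − 6t + 4.
F(1) = −4, F'(1) = 1, so t(1) = 1 − (−4)/1 = 5.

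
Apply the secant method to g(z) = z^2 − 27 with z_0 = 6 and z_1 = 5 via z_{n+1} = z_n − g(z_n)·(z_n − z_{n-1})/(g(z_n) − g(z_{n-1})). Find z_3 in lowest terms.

g(6) = 9, g(5) = −2. z_2 = 5 − (−2)·(5 − 6)/((−2) − 9) = 57/11.
g(5) = −2, g(57/11) = −18/121. z_3 = (57/11) − (−18/121)·((57/11) − 5)/((−18/121) − (−2)) = 291/56.

291/56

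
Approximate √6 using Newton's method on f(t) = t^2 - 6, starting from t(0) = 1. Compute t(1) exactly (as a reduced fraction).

7/2

f'(t) = 2t.
f(1) = -5, f'(1) = 2, so t(1) = 1 - (-5)/2 = 7/2.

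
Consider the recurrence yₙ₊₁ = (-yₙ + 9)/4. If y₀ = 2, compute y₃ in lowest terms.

y₁ = (-2 + 9)/4 = 7/4.
y₂ = (-(7/4) + 9)/4 = 29/16.
y₃ = (-(29/16) + 9)/4 = 115/64.

115/64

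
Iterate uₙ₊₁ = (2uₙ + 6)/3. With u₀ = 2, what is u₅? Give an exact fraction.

1330/243

u₁ = (2·2 + 6)/3 = 10/3.
u₂ = (2·(10/3) + 6)/3 = 38/9.
u₃ = (2·(38/9) + 6)/3 = 130/27.
u₄ = (2·(130/27) + 6)/3 = 422/81.
u₅ = (2·(422/81) + 6)/3 = 1330/243.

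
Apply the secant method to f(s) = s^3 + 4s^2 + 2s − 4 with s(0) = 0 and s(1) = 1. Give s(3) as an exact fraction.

f(0) = −4, f(1) = 3. s(2) = 1 − 3·(1 − 0)/(3 − (−4)) = 4/7.
f(1) = 3, f(4/7) = −468/343. s(3) = (4/7) − (−468/343)·((4/7) − 1)/((−468/343) − 3) = 352/499.

352/499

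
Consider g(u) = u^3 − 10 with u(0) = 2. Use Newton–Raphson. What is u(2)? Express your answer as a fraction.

3277/1521

g'(u) = 3u^2.
g(2) = −2, g'(2) = 12, so u(1) = 2 − (−2)/12 = 13/6.
g(13/6) = 37/216, g'(13/6) = 169/12, so u(2) = (13/6) − (37/216)/(169/12) = 3277/1521.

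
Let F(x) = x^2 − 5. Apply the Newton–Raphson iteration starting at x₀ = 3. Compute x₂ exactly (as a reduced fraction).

F'(x) = 2x.
F(3) = 4, F'(3) = 6, so x₁ = 3 − 4/6 = 7/3.
F(7/3) = 4/9, F'(7/3) = 14/3, so x₂ = (7/3) − (4/9)/(14/3) = 47/21.

47/21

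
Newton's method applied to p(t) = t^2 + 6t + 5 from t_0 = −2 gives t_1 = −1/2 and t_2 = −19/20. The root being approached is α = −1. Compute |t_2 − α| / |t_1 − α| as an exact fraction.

t_1 − α = −1/2 − (−1) = −1/2 + 1 = 1/2, so |t_1 − α| = 1/2.
t_2 − α = −19/20 − (−1) = −19/20 + 1 = 1/20, so |t_2 − α| = 1/20.
Ratio = (1/20) / (1/2) = 1/10.

1/10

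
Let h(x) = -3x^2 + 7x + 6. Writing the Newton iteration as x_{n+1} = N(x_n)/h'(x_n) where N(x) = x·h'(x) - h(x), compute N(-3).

h'(x) = -6x + 7.
N(x) = x·h'(x) - h(x) = x·(-6x + 7) - (-3x^2 + 7x + 6) = -3x^2 - 6.
N(-3) = -33.

-33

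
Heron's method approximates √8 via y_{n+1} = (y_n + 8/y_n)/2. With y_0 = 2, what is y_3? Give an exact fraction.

y_1 = (2 + 8/2)/2 = 3.
y_2 = (3 + 8/3)/2 = 17/6.
y_3 = (17/6 + 8/(17/6))/2 = 577/204.

577/204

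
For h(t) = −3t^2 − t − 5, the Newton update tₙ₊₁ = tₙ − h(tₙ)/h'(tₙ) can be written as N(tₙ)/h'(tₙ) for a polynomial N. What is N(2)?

h'(t) = −6t − 1.
N(t) = t·h'(t) − h(t) = t·(−6t − 1) − (−3t^2 − t − 5) = −3t^2 + 5.
N(2) = −7.

−7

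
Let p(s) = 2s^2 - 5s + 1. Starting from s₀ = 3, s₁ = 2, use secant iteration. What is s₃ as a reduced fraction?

p(3) = 4, p(2) = -1. s₂ = 2 - (-1)·(2 - 3)/((-1) - 4) = 11/5.
p(2) = -1, p(11/5) = -8/25. s₃ = (11/5) - (-8/25)·((11/5) - 2)/((-8/25) - (-1)) = 39/17.

39/17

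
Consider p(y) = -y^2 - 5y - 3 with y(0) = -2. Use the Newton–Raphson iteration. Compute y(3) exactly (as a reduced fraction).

p'(y) = -2y - 5.
p(-2) = 3, p'(-2) = -1, so y(1) = (-2) - 3/(-1) = 1.
p(1) = -9, p'(1) = -7, so y(2) = 1 - (-9)/(-7) = -2/7.
p(-2/7) = -81/49, p'(-2/7) = -31/7, so y(3) = (-2/7) - (-81/49)/(-31/7) = -143/217.

-143/217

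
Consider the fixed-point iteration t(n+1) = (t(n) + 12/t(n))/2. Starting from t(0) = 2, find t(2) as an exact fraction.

7/2

t(1) = (2 + 12/2)/2 = 4.
t(2) = (4 + 12/4)/2 = 7/2.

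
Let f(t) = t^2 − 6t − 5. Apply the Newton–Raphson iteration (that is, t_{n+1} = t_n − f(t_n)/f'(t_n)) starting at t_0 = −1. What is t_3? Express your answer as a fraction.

f'(t) = 2t − 6.
f(−1) = 2, f'(−1) = −8, so t_1 = (−1) − 2/(−8) = −3/4.
f(−3/4) = 1/16, f'(−3/4) = −15/2, so t_2 = (−3/4) − (1/16)/(−15/2) = −89/120.
f(−89/120) = 1/14400, f'(−89/120) = −449/60, so t_3 = (−89/120) − (1/14400)/(−449/60) = −79921/107760.

−79921/107760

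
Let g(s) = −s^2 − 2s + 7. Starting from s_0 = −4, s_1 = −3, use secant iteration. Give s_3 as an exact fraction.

g(−4) = −1, g(−3) = 4. s_2 = (−3) − 4·((−3) − (−4))/(4 − (−1)) = −19/5.
g(−3) = 4, g(−19/5) = 4/25. s_3 = (−19/5) − (4/25)·((−19/5) − (−3))/((4/25) − 4) = −23/6.

−23/6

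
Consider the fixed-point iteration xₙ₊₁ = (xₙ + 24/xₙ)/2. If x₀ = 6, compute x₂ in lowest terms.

x₁ = (6 + 24/6)/2 = 5.
x₂ = (5 + 24/5)/2 = 49/10.

49/10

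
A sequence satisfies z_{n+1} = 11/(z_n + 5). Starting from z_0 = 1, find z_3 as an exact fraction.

451/271

z_1 = 11/(1 + 5) = 11/6.
z_2 = 11/(11/6 + 5) = 66/41.
z_3 = 11/(66/41 + 5) = 451/271.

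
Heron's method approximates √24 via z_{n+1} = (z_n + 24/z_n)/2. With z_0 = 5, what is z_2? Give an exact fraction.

4801/980

z_1 = (5 + 24/5)/2 = 49/10.
z_2 = (49/10 + 24/(49/10))/2 = 4801/980.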